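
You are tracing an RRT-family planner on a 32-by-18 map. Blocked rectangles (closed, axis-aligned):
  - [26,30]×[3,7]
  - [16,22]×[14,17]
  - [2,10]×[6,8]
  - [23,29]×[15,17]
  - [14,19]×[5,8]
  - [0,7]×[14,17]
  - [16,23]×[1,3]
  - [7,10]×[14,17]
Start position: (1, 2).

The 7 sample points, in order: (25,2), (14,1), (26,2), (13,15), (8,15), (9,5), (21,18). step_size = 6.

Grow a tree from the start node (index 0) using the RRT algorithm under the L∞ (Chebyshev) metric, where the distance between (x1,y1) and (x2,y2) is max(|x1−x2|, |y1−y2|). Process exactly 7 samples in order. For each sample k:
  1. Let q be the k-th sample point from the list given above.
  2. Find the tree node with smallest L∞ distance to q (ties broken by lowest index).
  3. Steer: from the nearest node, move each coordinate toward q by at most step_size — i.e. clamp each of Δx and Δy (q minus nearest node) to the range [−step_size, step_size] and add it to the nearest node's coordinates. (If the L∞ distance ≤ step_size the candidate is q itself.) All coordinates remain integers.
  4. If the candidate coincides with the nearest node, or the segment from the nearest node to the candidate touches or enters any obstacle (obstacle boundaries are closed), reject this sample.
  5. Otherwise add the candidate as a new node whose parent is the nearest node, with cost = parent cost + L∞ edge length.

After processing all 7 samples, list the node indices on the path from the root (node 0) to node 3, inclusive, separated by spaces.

Path: 0 1 3

1. q=(25,2) nearest=0 d=24 new=(7,2) → add node 1 parent=0 cost=6
2. q=(14,1) nearest=1 d=7 new=(13,1) → add node 2 parent=1 cost=12
3. q=(26,2) nearest=2 d=13 new=(19,2) → blocked by [16,23]×[1,3], reject
4. q=(13,15) nearest=0 d=13 new=(7,8) → blocked by [2,10]×[6,8], reject
5. q=(8,15) nearest=0 d=13 new=(7,8) → blocked by [2,10]×[6,8], reject
6. q=(9,5) nearest=1 d=3 new=(9,5) → add node 3 parent=1 cost=9
7. q=(21,18) nearest=3 d=13 new=(15,11) → blocked by [2,10]×[6,8], reject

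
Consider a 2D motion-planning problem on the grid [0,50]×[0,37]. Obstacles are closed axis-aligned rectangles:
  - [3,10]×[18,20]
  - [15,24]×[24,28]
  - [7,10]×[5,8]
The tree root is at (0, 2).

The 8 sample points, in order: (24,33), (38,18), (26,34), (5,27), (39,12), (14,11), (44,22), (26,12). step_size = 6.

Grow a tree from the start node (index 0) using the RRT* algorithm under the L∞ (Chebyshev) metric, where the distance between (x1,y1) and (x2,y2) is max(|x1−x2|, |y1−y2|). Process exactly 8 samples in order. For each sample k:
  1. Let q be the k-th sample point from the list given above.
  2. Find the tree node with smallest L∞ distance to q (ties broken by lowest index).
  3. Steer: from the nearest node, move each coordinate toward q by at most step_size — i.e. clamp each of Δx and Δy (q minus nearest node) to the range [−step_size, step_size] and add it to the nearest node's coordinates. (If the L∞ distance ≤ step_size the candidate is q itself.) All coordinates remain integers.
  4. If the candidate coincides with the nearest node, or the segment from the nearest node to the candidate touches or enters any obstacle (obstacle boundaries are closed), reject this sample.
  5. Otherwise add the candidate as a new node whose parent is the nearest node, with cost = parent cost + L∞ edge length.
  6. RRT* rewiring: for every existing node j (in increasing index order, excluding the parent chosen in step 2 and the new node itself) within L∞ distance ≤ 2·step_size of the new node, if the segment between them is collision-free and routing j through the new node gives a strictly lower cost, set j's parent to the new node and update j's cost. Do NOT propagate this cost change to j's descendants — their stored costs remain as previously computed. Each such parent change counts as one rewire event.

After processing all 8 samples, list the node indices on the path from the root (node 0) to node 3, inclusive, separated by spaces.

Path: 0 1 2 3

1. q=(24,33) nearest=0 d=31 new=(6,8) → add node 1 parent=0 cost=6
2. q=(38,18) nearest=1 d=32 new=(12,14) → add node 2 parent=1 cost=12
3. q=(26,34) nearest=2 d=20 new=(18,20) → add node 3 parent=2 cost=18
4. q=(5,27) nearest=2 d=13 new=(6,20) → blocked by [3,10]×[18,20], reject
5. q=(39,12) nearest=3 d=21 new=(24,14) → add node 4 parent=3 cost=24
6. q=(14,11) nearest=2 d=3 new=(14,11) → add node 5 parent=2 cost=15
7. q=(44,22) nearest=4 d=20 new=(30,20) → add node 6 parent=4 cost=30
8. q=(26,12) nearest=4 d=2 new=(26,12) → add node 7 parent=4 cost=26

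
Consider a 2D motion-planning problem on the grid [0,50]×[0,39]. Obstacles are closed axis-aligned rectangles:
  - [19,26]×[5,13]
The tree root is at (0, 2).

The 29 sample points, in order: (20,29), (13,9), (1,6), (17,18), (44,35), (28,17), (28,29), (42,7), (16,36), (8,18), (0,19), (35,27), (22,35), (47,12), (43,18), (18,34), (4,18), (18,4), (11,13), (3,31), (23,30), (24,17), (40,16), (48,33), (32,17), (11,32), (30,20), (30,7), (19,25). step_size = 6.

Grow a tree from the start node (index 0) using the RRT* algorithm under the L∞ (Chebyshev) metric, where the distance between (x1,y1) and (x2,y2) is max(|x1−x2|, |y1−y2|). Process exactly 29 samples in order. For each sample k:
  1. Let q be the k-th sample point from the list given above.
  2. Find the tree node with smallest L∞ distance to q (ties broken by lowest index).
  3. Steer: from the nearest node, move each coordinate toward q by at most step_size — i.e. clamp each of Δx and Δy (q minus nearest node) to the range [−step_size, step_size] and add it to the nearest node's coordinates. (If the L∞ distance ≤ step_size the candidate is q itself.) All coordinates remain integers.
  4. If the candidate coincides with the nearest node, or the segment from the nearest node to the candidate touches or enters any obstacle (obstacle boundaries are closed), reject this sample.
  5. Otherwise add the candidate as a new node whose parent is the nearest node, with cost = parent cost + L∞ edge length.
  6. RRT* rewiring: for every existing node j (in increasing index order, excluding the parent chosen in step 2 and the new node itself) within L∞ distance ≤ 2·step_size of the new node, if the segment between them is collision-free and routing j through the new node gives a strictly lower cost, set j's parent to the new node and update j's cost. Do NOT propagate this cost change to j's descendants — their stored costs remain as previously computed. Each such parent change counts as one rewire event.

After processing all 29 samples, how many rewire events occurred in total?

1. q=(20,29) nearest=0 d=27 new=(6,8) → add node 1 parent=0 cost=6
2. q=(13,9) nearest=1 d=7 new=(12,9) → add node 2 parent=1 cost=12
3. q=(1,6) nearest=0 d=4 new=(1,6) → add node 3 parent=0 cost=4
4. q=(17,18) nearest=2 d=9 new=(17,15) → add node 4 parent=2 cost=18
5. q=(44,35) nearest=4 d=27 new=(23,21) → add node 5 parent=4 cost=24
6. q=(28,17) nearest=5 d=5 new=(28,17) → add node 6 parent=5 cost=29
7. q=(28,29) nearest=5 d=8 new=(28,27) → add node 7 parent=5 cost=30
8. q=(42,7) nearest=6 d=14 new=(34,11) → add node 8 parent=6 cost=35
9. q=(16,36) nearest=7 d=12 new=(22,33) → add node 9 parent=7 cost=36
10. q=(8,18) nearest=2 d=9 new=(8,15) → add node 10 parent=2 cost=18
11. q=(0,19) nearest=10 d=8 new=(2,19) → add node 11 parent=10 cost=24
12. q=(35,27) nearest=7 d=7 new=(34,27) → add node 12 parent=7 cost=36
13. q=(22,35) nearest=9 d=2 new=(22,35) → add node 13 parent=9 cost=38
14. q=(47,12) nearest=8 d=13 new=(40,12) → add node 14 parent=8 cost=41
15. q=(43,18) nearest=14 d=6 new=(43,18) → add node 15 parent=14 cost=47
16. q=(18,34) nearest=9 d=4 new=(18,34) → add node 16 parent=9 cost=40
17. q=(4,18) nearest=11 d=2 new=(4,18) → add node 17 parent=11 cost=26
18. q=(18,4) nearest=2 d=6 new=(18,4) → add node 18 parent=2 cost=18
19. q=(11,13) nearest=10 d=3 new=(11,13) → add node 19 parent=10 cost=21
20. q=(3,31) nearest=11 d=12 new=(3,25) → add node 20 parent=11 cost=30
21. q=(23,30) nearest=9 d=3 new=(23,30) → add node 21 parent=9 cost=39
22. q=(24,17) nearest=5 d=4 new=(24,17) → add node 22 parent=5 cost=28
23. q=(40,16) nearest=15 d=3 new=(40,16) → add node 23 parent=15 cost=50
24. q=(48,33) nearest=12 d=14 new=(40,33) → add node 24 parent=12 cost=42
25. q=(32,17) nearest=6 d=4 new=(32,17) → add node 25 parent=6 cost=33; rewire 15→25 (44<47); rewire 23→25 (41<50)
26. q=(11,32) nearest=16 d=7 new=(12,32) → add node 26 parent=16 cost=46
27. q=(30,20) nearest=6 d=3 new=(30,20) → add node 27 parent=6 cost=32
28. q=(30,7) nearest=8 d=4 new=(30,7) → add node 28 parent=8 cost=39
29. q=(19,25) nearest=5 d=4 new=(19,25) → add node 29 parent=5 cost=28; rewire 16→29 (37<40); rewire 21→29 (33<39); rewire 26→29 (35<46)

Rewire events: 5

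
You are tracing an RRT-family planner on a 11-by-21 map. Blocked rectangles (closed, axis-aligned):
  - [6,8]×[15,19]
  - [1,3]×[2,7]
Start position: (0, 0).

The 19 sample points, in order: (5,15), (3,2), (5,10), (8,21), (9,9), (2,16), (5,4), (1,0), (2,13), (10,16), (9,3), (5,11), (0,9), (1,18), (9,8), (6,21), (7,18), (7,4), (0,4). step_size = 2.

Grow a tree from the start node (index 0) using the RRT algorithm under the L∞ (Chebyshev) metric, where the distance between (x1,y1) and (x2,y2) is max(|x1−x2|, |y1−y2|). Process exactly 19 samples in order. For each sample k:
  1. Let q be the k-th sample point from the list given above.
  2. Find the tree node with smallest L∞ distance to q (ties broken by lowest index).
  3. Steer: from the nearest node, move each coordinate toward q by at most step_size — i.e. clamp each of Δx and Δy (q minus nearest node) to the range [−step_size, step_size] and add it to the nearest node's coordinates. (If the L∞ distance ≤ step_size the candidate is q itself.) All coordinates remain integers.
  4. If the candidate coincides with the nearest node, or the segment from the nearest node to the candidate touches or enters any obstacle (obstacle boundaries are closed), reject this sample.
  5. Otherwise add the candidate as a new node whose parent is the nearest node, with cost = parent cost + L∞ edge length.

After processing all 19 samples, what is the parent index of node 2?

1. q=(5,15) nearest=0 d=15 new=(2,2) → blocked by [1,3]×[2,7], reject
2. q=(3,2) nearest=0 d=3 new=(2,2) → blocked by [1,3]×[2,7], reject
3. q=(5,10) nearest=0 d=10 new=(2,2) → blocked by [1,3]×[2,7], reject
4. q=(8,21) nearest=0 d=21 new=(2,2) → blocked by [1,3]×[2,7], reject
5. q=(9,9) nearest=0 d=9 new=(2,2) → blocked by [1,3]×[2,7], reject
6. q=(2,16) nearest=0 d=16 new=(2,2) → blocked by [1,3]×[2,7], reject
7. q=(5,4) nearest=0 d=5 new=(2,2) → blocked by [1,3]×[2,7], reject
8. q=(1,0) nearest=0 d=1 new=(1,0) → add node 1 parent=0 cost=1
9. q=(2,13) nearest=0 d=13 new=(2,2) → blocked by [1,3]×[2,7], reject
10. q=(10,16) nearest=0 d=16 new=(2,2) → blocked by [1,3]×[2,7], reject
11. q=(9,3) nearest=1 d=8 new=(3,2) → blocked by [1,3]×[2,7], reject
12. q=(5,11) nearest=0 d=11 new=(2,2) → blocked by [1,3]×[2,7], reject
13. q=(0,9) nearest=0 d=9 new=(0,2) → add node 2 parent=0 cost=2
14. q=(1,18) nearest=2 d=16 new=(1,4) → blocked by [1,3]×[2,7], reject
15. q=(9,8) nearest=1 d=8 new=(3,2) → blocked by [1,3]×[2,7], reject
16. q=(6,21) nearest=2 d=19 new=(2,4) → blocked by [1,3]×[2,7], reject
17. q=(7,18) nearest=2 d=16 new=(2,4) → blocked by [1,3]×[2,7], reject
18. q=(7,4) nearest=1 d=6 new=(3,2) → blocked by [1,3]×[2,7], reject
19. q=(0,4) nearest=2 d=2 new=(0,4) → add node 3 parent=2 cost=4

Parent of node 2: 0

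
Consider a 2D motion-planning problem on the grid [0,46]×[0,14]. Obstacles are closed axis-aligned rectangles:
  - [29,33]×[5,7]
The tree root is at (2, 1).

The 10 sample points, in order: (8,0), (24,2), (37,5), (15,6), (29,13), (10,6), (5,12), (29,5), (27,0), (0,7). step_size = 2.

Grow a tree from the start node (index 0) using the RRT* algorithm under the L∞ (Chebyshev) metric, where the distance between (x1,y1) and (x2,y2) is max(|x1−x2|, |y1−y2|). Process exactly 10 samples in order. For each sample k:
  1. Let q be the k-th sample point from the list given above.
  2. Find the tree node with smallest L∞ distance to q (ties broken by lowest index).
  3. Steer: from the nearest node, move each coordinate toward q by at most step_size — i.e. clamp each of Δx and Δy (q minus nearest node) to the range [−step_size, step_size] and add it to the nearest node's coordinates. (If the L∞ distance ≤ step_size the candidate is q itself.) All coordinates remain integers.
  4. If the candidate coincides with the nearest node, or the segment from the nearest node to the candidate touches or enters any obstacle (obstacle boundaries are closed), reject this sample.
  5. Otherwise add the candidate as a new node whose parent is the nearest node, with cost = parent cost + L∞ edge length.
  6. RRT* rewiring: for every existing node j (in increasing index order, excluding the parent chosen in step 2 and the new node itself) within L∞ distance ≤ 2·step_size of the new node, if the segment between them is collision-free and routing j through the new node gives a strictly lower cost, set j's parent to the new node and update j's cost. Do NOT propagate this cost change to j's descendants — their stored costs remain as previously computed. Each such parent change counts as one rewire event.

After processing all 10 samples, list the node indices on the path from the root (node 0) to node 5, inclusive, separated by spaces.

Path: 0 1 2 3 4 5

1. q=(8,0) nearest=0 d=6 new=(4,0) → add node 1 parent=0 cost=2
2. q=(24,2) nearest=1 d=20 new=(6,2) → add node 2 parent=1 cost=4
3. q=(37,5) nearest=2 d=31 new=(8,4) → add node 3 parent=2 cost=6
4. q=(15,6) nearest=3 d=7 new=(10,6) → add node 4 parent=3 cost=8
5. q=(29,13) nearest=4 d=19 new=(12,8) → add node 5 parent=4 cost=10
6. q=(10,6) nearest=4 d=0 → coincident, reject
7. q=(5,12) nearest=4 d=6 new=(8,8) → add node 6 parent=4 cost=10
8. q=(29,5) nearest=5 d=17 new=(14,6) → add node 7 parent=5 cost=12
9. q=(27,0) nearest=7 d=13 new=(16,4) → add node 8 parent=7 cost=14
10. q=(0,7) nearest=0 d=6 new=(0,3) → add node 9 parent=0 cost=2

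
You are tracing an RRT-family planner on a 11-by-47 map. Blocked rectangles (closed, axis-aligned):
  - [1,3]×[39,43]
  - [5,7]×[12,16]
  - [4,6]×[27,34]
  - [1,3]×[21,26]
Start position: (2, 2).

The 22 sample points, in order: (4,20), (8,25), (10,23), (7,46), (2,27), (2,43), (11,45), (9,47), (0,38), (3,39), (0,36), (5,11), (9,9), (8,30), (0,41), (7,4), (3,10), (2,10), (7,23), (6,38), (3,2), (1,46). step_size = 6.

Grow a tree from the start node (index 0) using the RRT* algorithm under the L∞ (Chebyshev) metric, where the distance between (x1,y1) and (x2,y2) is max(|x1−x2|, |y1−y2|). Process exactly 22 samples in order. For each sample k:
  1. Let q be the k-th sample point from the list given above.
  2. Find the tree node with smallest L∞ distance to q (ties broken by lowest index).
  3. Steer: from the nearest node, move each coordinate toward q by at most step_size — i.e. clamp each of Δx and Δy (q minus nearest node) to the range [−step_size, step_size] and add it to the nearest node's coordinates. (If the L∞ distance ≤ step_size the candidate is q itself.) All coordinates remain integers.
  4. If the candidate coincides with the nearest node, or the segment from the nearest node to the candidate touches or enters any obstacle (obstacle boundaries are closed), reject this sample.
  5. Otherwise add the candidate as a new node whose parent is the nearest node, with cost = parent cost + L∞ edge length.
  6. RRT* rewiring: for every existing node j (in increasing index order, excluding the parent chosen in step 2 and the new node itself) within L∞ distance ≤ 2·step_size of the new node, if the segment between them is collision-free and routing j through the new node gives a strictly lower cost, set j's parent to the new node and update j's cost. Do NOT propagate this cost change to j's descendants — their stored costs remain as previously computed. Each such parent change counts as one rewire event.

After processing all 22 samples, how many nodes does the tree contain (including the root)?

Node count: 17

1. q=(4,20) nearest=0 d=18 new=(4,8) → add node 1 parent=0 cost=6
2. q=(8,25) nearest=1 d=17 new=(8,14) → blocked by [5,7]×[12,16], reject
3. q=(10,23) nearest=1 d=15 new=(10,14) → add node 2 parent=1 cost=12
4. q=(7,46) nearest=2 d=32 new=(7,20) → add node 3 parent=2 cost=18
5. q=(2,27) nearest=3 d=7 new=(2,26) → blocked by [1,3]×[21,26], reject
6. q=(2,43) nearest=3 d=23 new=(2,26) → blocked by [1,3]×[21,26], reject
7. q=(11,45) nearest=3 d=25 new=(11,26) → add node 4 parent=3 cost=24
8. q=(9,47) nearest=4 d=21 new=(9,32) → add node 5 parent=4 cost=30
9. q=(0,38) nearest=5 d=9 new=(3,38) → add node 6 parent=5 cost=36
10. q=(3,39) nearest=6 d=1 new=(3,39) → blocked by [1,3]×[39,43], reject
11. q=(0,36) nearest=6 d=3 new=(0,36) → add node 7 parent=6 cost=39
12. q=(5,11) nearest=1 d=3 new=(5,11) → add node 8 parent=1 cost=9
13. q=(9,9) nearest=8 d=4 new=(9,9) → add node 9 parent=8 cost=13
14. q=(8,30) nearest=5 d=2 new=(8,30) → add node 10 parent=5 cost=32
15. q=(0,41) nearest=6 d=3 new=(0,41) → blocked by [1,3]×[39,43], reject
16. q=(7,4) nearest=1 d=4 new=(7,4) → add node 11 parent=1 cost=10
17. q=(3,10) nearest=1 d=2 new=(3,10) → add node 12 parent=1 cost=8
18. q=(2,10) nearest=12 d=1 new=(2,10) → add node 13 parent=12 cost=9
19. q=(7,23) nearest=3 d=3 new=(7,23) → add node 14 parent=3 cost=21; rewire 10→14 (28<32)
20. q=(6,38) nearest=6 d=3 new=(6,38) → add node 15 parent=6 cost=39
21. q=(3,2) nearest=0 d=1 new=(3,2) → add node 16 parent=0 cost=1; rewire 9→16 (8<13); rewire 11→16 (5<10)
22. q=(1,46) nearest=6 d=8 new=(1,44) → blocked by [1,3]×[39,43], reject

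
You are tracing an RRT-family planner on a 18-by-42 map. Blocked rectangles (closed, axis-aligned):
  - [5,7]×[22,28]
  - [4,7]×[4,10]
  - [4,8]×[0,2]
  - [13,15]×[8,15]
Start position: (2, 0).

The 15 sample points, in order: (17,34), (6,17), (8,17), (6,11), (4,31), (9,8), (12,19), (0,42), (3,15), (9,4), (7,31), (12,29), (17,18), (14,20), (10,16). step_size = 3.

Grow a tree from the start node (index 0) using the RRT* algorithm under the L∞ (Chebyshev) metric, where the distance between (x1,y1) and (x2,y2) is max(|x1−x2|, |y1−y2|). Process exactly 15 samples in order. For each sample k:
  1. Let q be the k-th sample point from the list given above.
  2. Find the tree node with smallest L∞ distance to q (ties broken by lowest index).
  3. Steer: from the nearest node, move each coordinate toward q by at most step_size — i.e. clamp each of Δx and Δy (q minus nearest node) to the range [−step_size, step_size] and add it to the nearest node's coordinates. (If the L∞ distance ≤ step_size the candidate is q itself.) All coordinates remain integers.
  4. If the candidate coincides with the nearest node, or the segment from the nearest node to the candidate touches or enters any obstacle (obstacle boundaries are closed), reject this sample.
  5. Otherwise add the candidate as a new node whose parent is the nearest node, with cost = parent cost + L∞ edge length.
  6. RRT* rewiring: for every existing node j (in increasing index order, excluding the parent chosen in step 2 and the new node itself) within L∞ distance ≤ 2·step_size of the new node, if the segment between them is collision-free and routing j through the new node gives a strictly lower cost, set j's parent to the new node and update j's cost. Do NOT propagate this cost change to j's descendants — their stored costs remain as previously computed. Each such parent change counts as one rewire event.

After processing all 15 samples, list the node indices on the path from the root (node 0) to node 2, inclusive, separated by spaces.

Path: 0 1 2

1. q=(17,34) nearest=0 d=34 new=(5,3) → blocked by [4,8]×[0,2], reject
2. q=(6,17) nearest=0 d=17 new=(5,3) → blocked by [4,8]×[0,2], reject
3. q=(8,17) nearest=0 d=17 new=(5,3) → blocked by [4,8]×[0,2], reject
4. q=(6,11) nearest=0 d=11 new=(5,3) → blocked by [4,8]×[0,2], reject
5. q=(4,31) nearest=0 d=31 new=(4,3) → add node 1 parent=0 cost=3
6. q=(9,8) nearest=1 d=5 new=(7,6) → blocked by [4,7]×[4,10], reject
7. q=(12,19) nearest=1 d=16 new=(7,6) → blocked by [4,7]×[4,10], reject
8. q=(0,42) nearest=1 d=39 new=(1,6) → add node 2 parent=1 cost=6
9. q=(3,15) nearest=2 d=9 new=(3,9) → add node 3 parent=2 cost=9
10. q=(9,4) nearest=1 d=5 new=(7,4) → blocked by [4,7]×[4,10], reject
11. q=(7,31) nearest=3 d=22 new=(6,12) → blocked by [4,7]×[4,10], reject
12. q=(12,29) nearest=3 d=20 new=(6,12) → blocked by [4,7]×[4,10], reject
13. q=(17,18) nearest=3 d=14 new=(6,12) → blocked by [4,7]×[4,10], reject
14. q=(14,20) nearest=3 d=11 new=(6,12) → blocked by [4,7]×[4,10], reject
15. q=(10,16) nearest=3 d=7 new=(6,12) → blocked by [4,7]×[4,10], reject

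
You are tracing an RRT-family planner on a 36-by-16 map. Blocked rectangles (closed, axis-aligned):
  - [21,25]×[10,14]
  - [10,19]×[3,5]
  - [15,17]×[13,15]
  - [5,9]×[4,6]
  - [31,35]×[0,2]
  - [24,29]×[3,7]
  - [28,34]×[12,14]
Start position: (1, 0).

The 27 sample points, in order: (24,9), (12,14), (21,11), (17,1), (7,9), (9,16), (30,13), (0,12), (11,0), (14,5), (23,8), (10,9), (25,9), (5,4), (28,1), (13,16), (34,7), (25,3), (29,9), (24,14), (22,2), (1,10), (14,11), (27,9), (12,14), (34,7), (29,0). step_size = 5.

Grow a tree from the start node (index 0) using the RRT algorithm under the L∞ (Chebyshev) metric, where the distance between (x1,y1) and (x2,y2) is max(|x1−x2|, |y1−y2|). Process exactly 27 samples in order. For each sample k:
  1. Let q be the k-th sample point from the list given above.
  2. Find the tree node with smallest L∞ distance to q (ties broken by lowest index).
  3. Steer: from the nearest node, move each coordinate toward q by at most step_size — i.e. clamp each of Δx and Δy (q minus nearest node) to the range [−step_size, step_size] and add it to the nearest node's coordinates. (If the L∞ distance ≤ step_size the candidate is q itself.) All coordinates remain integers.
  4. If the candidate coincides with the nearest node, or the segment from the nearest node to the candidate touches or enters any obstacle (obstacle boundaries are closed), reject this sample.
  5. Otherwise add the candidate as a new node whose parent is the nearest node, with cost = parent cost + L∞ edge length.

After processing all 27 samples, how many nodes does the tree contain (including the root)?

Node count: 15

1. q=(24,9) nearest=0 d=23 new=(6,5) → blocked by [5,9]×[4,6], reject
2. q=(12,14) nearest=0 d=14 new=(6,5) → blocked by [5,9]×[4,6], reject
3. q=(21,11) nearest=0 d=20 new=(6,5) → blocked by [5,9]×[4,6], reject
4. q=(17,1) nearest=0 d=16 new=(6,1) → add node 1 parent=0 cost=5
5. q=(7,9) nearest=1 d=8 new=(7,6) → blocked by [5,9]×[4,6], reject
6. q=(9,16) nearest=1 d=15 new=(9,6) → blocked by [5,9]×[4,6], reject
7. q=(30,13) nearest=1 d=24 new=(11,6) → blocked by [10,19]×[3,5], reject
8. q=(0,12) nearest=1 d=11 new=(1,6) → add node 2 parent=1 cost=10
9. q=(11,0) nearest=1 d=5 new=(11,0) → add node 3 parent=1 cost=10
10. q=(14,5) nearest=3 d=5 new=(14,5) → blocked by [10,19]×[3,5], reject
11. q=(23,8) nearest=3 d=12 new=(16,5) → blocked by [10,19]×[3,5], reject
12. q=(10,9) nearest=1 d=8 new=(10,6) → blocked by [5,9]×[4,6], reject
13. q=(25,9) nearest=3 d=14 new=(16,5) → blocked by [10,19]×[3,5], reject
14. q=(5,4) nearest=1 d=3 new=(5,4) → blocked by [5,9]×[4,6], reject
15. q=(28,1) nearest=3 d=17 new=(16,1) → add node 4 parent=3 cost=15
16. q=(13,16) nearest=2 d=12 new=(6,11) → add node 5 parent=2 cost=15
17. q=(34,7) nearest=4 d=18 new=(21,6) → blocked by [10,19]×[3,5], reject
18. q=(25,3) nearest=4 d=9 new=(21,3) → add node 6 parent=4 cost=20
19. q=(29,9) nearest=6 d=8 new=(26,8) → blocked by [24,29]×[3,7], reject
20. q=(24,14) nearest=6 d=11 new=(24,8) → add node 7 parent=6 cost=25
21. q=(22,2) nearest=6 d=1 new=(22,2) → add node 8 parent=6 cost=21
22. q=(1,10) nearest=2 d=4 new=(1,10) → add node 9 parent=2 cost=14
23. q=(14,11) nearest=5 d=8 new=(11,11) → add node 10 parent=5 cost=20
24. q=(27,9) nearest=7 d=3 new=(27,9) → add node 11 parent=7 cost=28
25. q=(12,14) nearest=10 d=3 new=(12,14) → add node 12 parent=10 cost=23
26. q=(34,7) nearest=11 d=7 new=(32,7) → add node 13 parent=11 cost=33
27. q=(29,0) nearest=8 d=7 new=(27,0) → add node 14 parent=8 cost=26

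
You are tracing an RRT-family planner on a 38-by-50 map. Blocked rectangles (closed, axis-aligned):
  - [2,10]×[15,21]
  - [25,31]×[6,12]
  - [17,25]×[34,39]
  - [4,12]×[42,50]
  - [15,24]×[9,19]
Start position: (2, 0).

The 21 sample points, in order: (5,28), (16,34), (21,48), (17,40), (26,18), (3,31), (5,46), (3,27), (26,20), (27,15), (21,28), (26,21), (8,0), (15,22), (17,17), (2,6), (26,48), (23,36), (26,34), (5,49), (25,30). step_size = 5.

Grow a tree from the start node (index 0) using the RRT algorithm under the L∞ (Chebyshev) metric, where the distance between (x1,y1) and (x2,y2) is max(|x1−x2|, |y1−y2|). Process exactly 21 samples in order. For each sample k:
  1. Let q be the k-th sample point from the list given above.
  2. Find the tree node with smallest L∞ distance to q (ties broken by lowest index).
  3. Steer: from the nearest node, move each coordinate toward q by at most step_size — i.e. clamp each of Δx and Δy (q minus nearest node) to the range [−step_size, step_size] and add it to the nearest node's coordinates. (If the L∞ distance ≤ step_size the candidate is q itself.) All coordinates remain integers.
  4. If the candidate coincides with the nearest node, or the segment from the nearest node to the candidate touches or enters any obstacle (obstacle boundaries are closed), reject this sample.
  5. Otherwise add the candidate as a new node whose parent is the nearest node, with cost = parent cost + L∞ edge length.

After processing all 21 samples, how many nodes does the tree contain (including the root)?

Node count: 5

1. q=(5,28) nearest=0 d=28 new=(5,5) → add node 1 parent=0 cost=5
2. q=(16,34) nearest=1 d=29 new=(10,10) → add node 2 parent=1 cost=10
3. q=(21,48) nearest=2 d=38 new=(15,15) → blocked by [15,24]×[9,19], reject
4. q=(17,40) nearest=2 d=30 new=(15,15) → blocked by [15,24]×[9,19], reject
5. q=(26,18) nearest=2 d=16 new=(15,15) → blocked by [15,24]×[9,19], reject
6. q=(3,31) nearest=2 d=21 new=(5,15) → blocked by [2,10]×[15,21], reject
7. q=(5,46) nearest=2 d=36 new=(5,15) → blocked by [2,10]×[15,21], reject
8. q=(3,27) nearest=2 d=17 new=(5,15) → blocked by [2,10]×[15,21], reject
9. q=(26,20) nearest=2 d=16 new=(15,15) → blocked by [15,24]×[9,19], reject
10. q=(27,15) nearest=2 d=17 new=(15,15) → blocked by [15,24]×[9,19], reject
11. q=(21,28) nearest=2 d=18 new=(15,15) → blocked by [15,24]×[9,19], reject
12. q=(26,21) nearest=2 d=16 new=(15,15) → blocked by [15,24]×[9,19], reject
13. q=(8,0) nearest=1 d=5 new=(8,0) → add node 3 parent=1 cost=10
14. q=(15,22) nearest=2 d=12 new=(15,15) → blocked by [15,24]×[9,19], reject
15. q=(17,17) nearest=2 d=7 new=(15,15) → blocked by [15,24]×[9,19], reject
16. q=(2,6) nearest=1 d=3 new=(2,6) → add node 4 parent=1 cost=8
17. q=(26,48) nearest=2 d=38 new=(15,15) → blocked by [15,24]×[9,19], reject
18. q=(23,36) nearest=2 d=26 new=(15,15) → blocked by [15,24]×[9,19], reject
19. q=(26,34) nearest=2 d=24 new=(15,15) → blocked by [15,24]×[9,19], reject
20. q=(5,49) nearest=2 d=39 new=(5,15) → blocked by [2,10]×[15,21], reject
21. q=(25,30) nearest=2 d=20 new=(15,15) → blocked by [15,24]×[9,19], reject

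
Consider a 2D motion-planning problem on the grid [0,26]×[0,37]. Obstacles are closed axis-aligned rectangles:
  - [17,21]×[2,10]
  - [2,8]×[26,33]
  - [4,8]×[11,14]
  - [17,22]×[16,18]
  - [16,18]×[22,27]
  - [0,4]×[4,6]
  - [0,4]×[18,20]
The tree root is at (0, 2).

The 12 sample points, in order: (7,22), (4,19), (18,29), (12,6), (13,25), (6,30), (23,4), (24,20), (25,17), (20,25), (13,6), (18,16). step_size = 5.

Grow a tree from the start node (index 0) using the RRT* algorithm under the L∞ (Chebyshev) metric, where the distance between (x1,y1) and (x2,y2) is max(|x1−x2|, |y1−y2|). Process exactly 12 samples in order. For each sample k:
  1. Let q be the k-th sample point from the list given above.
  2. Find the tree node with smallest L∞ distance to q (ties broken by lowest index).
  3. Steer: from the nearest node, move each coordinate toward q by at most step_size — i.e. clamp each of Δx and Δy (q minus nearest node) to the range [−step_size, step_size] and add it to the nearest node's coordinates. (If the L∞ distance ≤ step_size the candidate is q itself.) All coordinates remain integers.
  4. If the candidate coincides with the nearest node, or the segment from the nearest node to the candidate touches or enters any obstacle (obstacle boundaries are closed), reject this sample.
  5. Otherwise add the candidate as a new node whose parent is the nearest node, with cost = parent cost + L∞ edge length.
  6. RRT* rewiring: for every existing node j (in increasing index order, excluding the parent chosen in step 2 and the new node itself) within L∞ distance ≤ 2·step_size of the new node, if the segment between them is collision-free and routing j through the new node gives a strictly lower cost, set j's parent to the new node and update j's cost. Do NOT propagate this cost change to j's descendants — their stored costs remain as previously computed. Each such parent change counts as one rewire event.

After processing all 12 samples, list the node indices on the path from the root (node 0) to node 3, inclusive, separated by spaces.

Path: 0 1 2 3

1. q=(7,22) nearest=0 d=20 new=(5,7) → blocked by [0,4]×[4,6], reject
2. q=(4,19) nearest=0 d=17 new=(4,7) → blocked by [0,4]×[4,6], reject
3. q=(18,29) nearest=0 d=27 new=(5,7) → blocked by [0,4]×[4,6], reject
4. q=(12,6) nearest=0 d=12 new=(5,6) → blocked by [0,4]×[4,6], reject
5. q=(13,25) nearest=0 d=23 new=(5,7) → blocked by [0,4]×[4,6], reject
6. q=(6,30) nearest=0 d=28 new=(5,7) → blocked by [0,4]×[4,6], reject
7. q=(23,4) nearest=0 d=23 new=(5,4) → add node 1 parent=0 cost=5
8. q=(24,20) nearest=1 d=19 new=(10,9) → add node 2 parent=1 cost=10
9. q=(25,17) nearest=2 d=15 new=(15,14) → add node 3 parent=2 cost=15
10. q=(20,25) nearest=3 d=11 new=(20,19) → blocked by [17,22]×[16,18], reject
11. q=(13,6) nearest=2 d=3 new=(13,6) → add node 4 parent=2 cost=13
12. q=(18,16) nearest=3 d=3 new=(18,16) → blocked by [17,22]×[16,18], reject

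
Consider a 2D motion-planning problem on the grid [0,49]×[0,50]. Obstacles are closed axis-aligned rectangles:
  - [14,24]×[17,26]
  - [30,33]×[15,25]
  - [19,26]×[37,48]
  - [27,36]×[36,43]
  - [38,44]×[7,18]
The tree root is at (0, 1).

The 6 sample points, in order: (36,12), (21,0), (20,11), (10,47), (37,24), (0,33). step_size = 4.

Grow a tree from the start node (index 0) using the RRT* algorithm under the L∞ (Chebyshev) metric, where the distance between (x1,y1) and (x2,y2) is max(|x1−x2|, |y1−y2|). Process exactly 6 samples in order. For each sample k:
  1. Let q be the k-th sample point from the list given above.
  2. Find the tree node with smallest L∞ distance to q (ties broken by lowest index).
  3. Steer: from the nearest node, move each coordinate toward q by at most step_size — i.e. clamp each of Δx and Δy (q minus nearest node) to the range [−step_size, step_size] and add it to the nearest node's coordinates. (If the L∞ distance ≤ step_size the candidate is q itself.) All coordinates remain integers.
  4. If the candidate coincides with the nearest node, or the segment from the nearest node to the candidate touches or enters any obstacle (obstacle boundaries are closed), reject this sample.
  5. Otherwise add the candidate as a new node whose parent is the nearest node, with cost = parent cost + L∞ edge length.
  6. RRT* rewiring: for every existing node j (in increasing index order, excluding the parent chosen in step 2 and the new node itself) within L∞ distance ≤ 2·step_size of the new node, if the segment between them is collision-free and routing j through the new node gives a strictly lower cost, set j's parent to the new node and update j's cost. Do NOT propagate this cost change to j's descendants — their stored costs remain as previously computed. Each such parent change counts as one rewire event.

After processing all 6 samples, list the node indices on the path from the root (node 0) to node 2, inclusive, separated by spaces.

1. q=(36,12) nearest=0 d=36 new=(4,5) → add node 1 parent=0 cost=4
2. q=(21,0) nearest=1 d=17 new=(8,1) → add node 2 parent=1 cost=8
3. q=(20,11) nearest=2 d=12 new=(12,5) → add node 3 parent=2 cost=12
4. q=(10,47) nearest=1 d=42 new=(8,9) → add node 4 parent=1 cost=8
5. q=(37,24) nearest=3 d=25 new=(16,9) → add node 5 parent=3 cost=16
6. q=(0,33) nearest=4 d=24 new=(4,13) → add node 6 parent=4 cost=12

Path: 0 1 2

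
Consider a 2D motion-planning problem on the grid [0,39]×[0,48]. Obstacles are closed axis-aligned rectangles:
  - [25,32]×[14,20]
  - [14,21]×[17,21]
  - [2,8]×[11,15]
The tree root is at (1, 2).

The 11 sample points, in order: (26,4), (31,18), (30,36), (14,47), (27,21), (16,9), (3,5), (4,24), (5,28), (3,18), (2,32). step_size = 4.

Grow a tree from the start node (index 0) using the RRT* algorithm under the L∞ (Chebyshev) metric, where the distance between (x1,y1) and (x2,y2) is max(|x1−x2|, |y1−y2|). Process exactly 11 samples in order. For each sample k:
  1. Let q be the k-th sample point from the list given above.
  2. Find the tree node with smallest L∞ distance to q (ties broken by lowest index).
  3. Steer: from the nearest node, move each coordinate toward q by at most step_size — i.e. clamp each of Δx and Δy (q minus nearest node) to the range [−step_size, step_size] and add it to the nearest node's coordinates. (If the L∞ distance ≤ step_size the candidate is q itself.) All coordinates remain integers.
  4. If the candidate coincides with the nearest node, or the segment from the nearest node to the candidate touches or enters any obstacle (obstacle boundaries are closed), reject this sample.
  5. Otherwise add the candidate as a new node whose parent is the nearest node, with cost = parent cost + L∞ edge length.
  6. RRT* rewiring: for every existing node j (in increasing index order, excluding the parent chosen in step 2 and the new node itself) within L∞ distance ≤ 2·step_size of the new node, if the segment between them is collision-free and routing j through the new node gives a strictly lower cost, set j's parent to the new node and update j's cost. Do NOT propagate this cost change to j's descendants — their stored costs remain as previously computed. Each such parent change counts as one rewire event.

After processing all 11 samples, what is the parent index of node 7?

1. q=(26,4) nearest=0 d=25 new=(5,4) → add node 1 parent=0 cost=4
2. q=(31,18) nearest=1 d=26 new=(9,8) → add node 2 parent=1 cost=8
3. q=(30,36) nearest=2 d=28 new=(13,12) → add node 3 parent=2 cost=12
4. q=(14,47) nearest=3 d=35 new=(14,16) → add node 4 parent=3 cost=16
5. q=(27,21) nearest=4 d=13 new=(18,20) → blocked by [14,21]×[17,21], reject
6. q=(16,9) nearest=3 d=3 new=(16,9) → add node 5 parent=3 cost=15
7. q=(3,5) nearest=1 d=2 new=(3,5) → add node 6 parent=1 cost=6
8. q=(4,24) nearest=4 d=10 new=(10,20) → add node 7 parent=4 cost=20
9. q=(5,28) nearest=7 d=8 new=(6,24) → add node 8 parent=7 cost=24
10. q=(3,18) nearest=8 d=6 new=(3,20) → add node 9 parent=8 cost=28
11. q=(2,32) nearest=8 d=8 new=(2,28) → add node 10 parent=8 cost=28

Parent of node 7: 4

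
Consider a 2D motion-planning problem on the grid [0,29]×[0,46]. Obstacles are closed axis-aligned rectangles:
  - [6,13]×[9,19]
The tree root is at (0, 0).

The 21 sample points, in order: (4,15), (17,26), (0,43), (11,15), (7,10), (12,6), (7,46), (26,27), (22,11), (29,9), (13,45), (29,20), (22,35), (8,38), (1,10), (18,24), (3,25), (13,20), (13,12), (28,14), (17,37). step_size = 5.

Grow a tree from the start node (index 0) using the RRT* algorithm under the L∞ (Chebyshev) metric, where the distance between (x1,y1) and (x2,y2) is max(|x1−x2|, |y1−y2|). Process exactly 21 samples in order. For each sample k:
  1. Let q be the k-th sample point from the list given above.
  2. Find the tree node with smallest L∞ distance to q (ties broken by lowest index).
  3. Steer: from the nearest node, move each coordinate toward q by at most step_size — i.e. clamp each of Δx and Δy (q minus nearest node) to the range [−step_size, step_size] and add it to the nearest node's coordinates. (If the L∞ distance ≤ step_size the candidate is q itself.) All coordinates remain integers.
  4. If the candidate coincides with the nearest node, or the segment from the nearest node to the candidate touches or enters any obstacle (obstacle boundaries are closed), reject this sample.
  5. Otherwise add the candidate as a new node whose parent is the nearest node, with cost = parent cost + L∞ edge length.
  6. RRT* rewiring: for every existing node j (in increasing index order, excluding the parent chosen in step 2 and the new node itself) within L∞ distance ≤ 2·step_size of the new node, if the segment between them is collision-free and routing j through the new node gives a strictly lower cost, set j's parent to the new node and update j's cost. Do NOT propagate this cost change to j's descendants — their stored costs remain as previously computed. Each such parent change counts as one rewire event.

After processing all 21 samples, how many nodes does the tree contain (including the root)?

Node count: 13

1. q=(4,15) nearest=0 d=15 new=(4,5) → add node 1 parent=0 cost=5
2. q=(17,26) nearest=1 d=21 new=(9,10) → blocked by [6,13]×[9,19], reject
3. q=(0,43) nearest=1 d=38 new=(0,10) → add node 2 parent=1 cost=10
4. q=(11,15) nearest=1 d=10 new=(9,10) → blocked by [6,13]×[9,19], reject
5. q=(7,10) nearest=1 d=5 new=(7,10) → blocked by [6,13]×[9,19], reject
6. q=(12,6) nearest=1 d=8 new=(9,6) → add node 3 parent=1 cost=10
7. q=(7,46) nearest=2 d=36 new=(5,15) → add node 4 parent=2 cost=15
8. q=(26,27) nearest=3 d=21 new=(14,11) → blocked by [6,13]×[9,19], reject
9. q=(22,11) nearest=3 d=13 new=(14,11) → blocked by [6,13]×[9,19], reject
10. q=(29,9) nearest=3 d=20 new=(14,9) → add node 5 parent=3 cost=15
11. q=(13,45) nearest=4 d=30 new=(10,20) → blocked by [6,13]×[9,19], reject
12. q=(29,20) nearest=5 d=15 new=(19,14) → add node 6 parent=5 cost=20
13. q=(22,35) nearest=4 d=20 new=(10,20) → blocked by [6,13]×[9,19], reject
14. q=(8,38) nearest=4 d=23 new=(8,20) → blocked by [6,13]×[9,19], reject
15. q=(1,10) nearest=2 d=1 new=(1,10) → add node 7 parent=2 cost=11
16. q=(18,24) nearest=6 d=10 new=(18,19) → add node 8 parent=6 cost=25
17. q=(3,25) nearest=4 d=10 new=(3,20) → add node 9 parent=4 cost=20
18. q=(13,20) nearest=8 d=5 new=(13,20) → add node 10 parent=8 cost=30
19. q=(13,12) nearest=5 d=3 new=(13,12) → blocked by [6,13]×[9,19], reject
20. q=(28,14) nearest=6 d=9 new=(24,14) → add node 11 parent=6 cost=25
21. q=(17,37) nearest=9 d=17 new=(8,25) → add node 12 parent=9 cost=25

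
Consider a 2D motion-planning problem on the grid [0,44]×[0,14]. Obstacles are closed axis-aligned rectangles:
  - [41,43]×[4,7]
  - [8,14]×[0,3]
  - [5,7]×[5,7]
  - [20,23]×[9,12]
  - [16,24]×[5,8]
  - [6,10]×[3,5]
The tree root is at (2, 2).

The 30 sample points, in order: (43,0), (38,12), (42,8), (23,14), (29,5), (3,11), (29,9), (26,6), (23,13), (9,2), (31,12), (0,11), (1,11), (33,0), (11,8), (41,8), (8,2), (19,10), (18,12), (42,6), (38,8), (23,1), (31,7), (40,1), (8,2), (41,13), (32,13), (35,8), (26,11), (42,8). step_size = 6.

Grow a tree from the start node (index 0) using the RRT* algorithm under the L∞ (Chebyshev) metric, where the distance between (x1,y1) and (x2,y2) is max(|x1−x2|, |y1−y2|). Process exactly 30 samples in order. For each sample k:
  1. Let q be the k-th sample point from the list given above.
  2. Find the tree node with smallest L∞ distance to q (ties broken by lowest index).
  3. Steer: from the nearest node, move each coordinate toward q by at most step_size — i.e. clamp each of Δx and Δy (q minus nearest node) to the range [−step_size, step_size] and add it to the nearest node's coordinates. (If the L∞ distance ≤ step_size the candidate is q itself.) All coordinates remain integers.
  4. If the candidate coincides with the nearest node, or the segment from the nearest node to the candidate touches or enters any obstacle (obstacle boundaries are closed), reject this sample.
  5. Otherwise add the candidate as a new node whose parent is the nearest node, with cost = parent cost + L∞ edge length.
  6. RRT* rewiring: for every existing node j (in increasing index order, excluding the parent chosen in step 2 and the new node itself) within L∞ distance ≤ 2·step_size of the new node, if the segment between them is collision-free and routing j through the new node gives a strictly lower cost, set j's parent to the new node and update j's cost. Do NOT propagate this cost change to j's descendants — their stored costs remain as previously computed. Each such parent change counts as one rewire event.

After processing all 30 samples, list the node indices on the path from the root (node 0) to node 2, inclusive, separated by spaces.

1. q=(43,0) nearest=0 d=41 new=(8,0) → blocked by [8,14]×[0,3], reject
2. q=(38,12) nearest=0 d=36 new=(8,8) → blocked by [5,7]×[5,7], reject
3. q=(42,8) nearest=0 d=40 new=(8,8) → blocked by [5,7]×[5,7], reject
4. q=(23,14) nearest=0 d=21 new=(8,8) → blocked by [5,7]×[5,7], reject
5. q=(29,5) nearest=0 d=27 new=(8,5) → blocked by [6,10]×[3,5], reject
6. q=(3,11) nearest=0 d=9 new=(3,8) → add node 1 parent=0 cost=6
7. q=(29,9) nearest=1 d=26 new=(9,9) → add node 2 parent=1 cost=12
8. q=(26,6) nearest=2 d=17 new=(15,6) → add node 3 parent=2 cost=18
9. q=(23,13) nearest=3 d=8 new=(21,12) → blocked by [20,23]×[9,12], reject
10. q=(9,2) nearest=1 d=6 new=(9,2) → blocked by [8,14]×[0,3], reject
11. q=(31,12) nearest=3 d=16 new=(21,12) → blocked by [20,23]×[9,12], reject
12. q=(0,11) nearest=1 d=3 new=(0,11) → add node 4 parent=1 cost=9
13. q=(1,11) nearest=4 d=1 new=(1,11) → add node 5 parent=4 cost=10
14. q=(33,0) nearest=3 d=18 new=(21,0) → blocked by [16,24]×[5,8], reject
15. q=(11,8) nearest=2 d=2 new=(11,8) → add node 6 parent=2 cost=14
16. q=(41,8) nearest=3 d=26 new=(21,8) → blocked by [16,24]×[5,8], reject
17. q=(8,2) nearest=0 d=6 new=(8,2) → blocked by [8,14]×[0,3], reject
18. q=(19,10) nearest=3 d=4 new=(19,10) → blocked by [16,24]×[5,8], reject
19. q=(18,12) nearest=3 d=6 new=(18,12) → blocked by [16,24]×[5,8], reject
20. q=(42,6) nearest=3 d=27 new=(21,6) → blocked by [16,24]×[5,8], reject
21. q=(38,8) nearest=3 d=23 new=(21,8) → blocked by [16,24]×[5,8], reject
22. q=(23,1) nearest=3 d=8 new=(21,1) → blocked by [16,24]×[5,8], reject
23. q=(31,7) nearest=3 d=16 new=(21,7) → blocked by [16,24]×[5,8], reject
24. q=(40,1) nearest=3 d=25 new=(21,1) → blocked by [16,24]×[5,8], reject
25. q=(8,2) nearest=0 d=6 new=(8,2) → blocked by [8,14]×[0,3], reject
26. q=(41,13) nearest=3 d=26 new=(21,12) → blocked by [20,23]×[9,12], reject
27. q=(32,13) nearest=3 d=17 new=(21,12) → blocked by [20,23]×[9,12], reject
28. q=(35,8) nearest=3 d=20 new=(21,8) → blocked by [16,24]×[5,8], reject
29. q=(26,11) nearest=3 d=11 new=(21,11) → blocked by [20,23]×[9,12], reject
30. q=(42,8) nearest=3 d=27 new=(21,8) → blocked by [16,24]×[5,8], reject

Path: 0 1 2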